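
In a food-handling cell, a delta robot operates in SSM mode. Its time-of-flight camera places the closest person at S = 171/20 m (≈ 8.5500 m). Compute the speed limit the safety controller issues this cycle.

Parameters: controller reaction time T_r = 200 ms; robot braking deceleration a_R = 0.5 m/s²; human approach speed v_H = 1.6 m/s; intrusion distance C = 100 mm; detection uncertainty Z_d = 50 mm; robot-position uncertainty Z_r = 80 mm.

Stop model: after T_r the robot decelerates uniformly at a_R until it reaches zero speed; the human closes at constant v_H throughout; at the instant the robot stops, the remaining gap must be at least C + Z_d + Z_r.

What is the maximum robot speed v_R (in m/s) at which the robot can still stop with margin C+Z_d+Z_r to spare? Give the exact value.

v_R_max = 8/5 m/s = 1.6000 m/s

quadratic (1)·v² + (17/5)·v + (-8) = 0
  disc = (17/5)² − 4·(1)·(-8) = 1089/25 ; √disc = 33/5
  v_R = (−(17/5) + 33/5) / (2·(1)) = 8/5 m/s
check:
T_s = v_R/a_R = (8/5)/(1/2) = 3.2000 s
reaction-phase robot travel = 1.6000·0.2000 = 0.3200 m
robot under decel: 1.6000²/(2·0.5000) = 2.5600 m
human closes 1.6000·3.4000 = 5.4400 m
margins: 0.1000+0.0500+0.0800 = 0.2300 m
sum ≈ 0.3200+2.5600+5.4400+0.2300 ≈ 8.5500 m = S ✓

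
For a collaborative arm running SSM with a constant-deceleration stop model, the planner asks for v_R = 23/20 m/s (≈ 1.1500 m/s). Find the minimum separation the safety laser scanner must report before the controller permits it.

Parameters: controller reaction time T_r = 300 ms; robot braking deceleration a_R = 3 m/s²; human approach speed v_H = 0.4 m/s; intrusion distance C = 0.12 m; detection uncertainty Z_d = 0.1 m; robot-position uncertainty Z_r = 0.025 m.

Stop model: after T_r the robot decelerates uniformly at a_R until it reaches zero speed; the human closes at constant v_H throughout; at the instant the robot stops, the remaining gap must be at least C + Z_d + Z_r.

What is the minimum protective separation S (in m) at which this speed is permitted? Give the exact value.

braking lasts T_s = (23/20)/3 = 0.3833 s
robot in T_r: 1.1500·0.3000 = 0.3450 m
braking distance = 1.1500²/(2·3.0000) = 0.2204 m
human over T_r+T_s: 0.4000·(0.3000+0.3833) = 0.2733 m
margins: 0.1200+0.1000+0.0250 = 0.2450 m
S_min ≈ 0.3450+0.2204+0.2733+0.2450  ⇒  S_min = 867/800 m

S_min = 867/800 m = 1.0837 m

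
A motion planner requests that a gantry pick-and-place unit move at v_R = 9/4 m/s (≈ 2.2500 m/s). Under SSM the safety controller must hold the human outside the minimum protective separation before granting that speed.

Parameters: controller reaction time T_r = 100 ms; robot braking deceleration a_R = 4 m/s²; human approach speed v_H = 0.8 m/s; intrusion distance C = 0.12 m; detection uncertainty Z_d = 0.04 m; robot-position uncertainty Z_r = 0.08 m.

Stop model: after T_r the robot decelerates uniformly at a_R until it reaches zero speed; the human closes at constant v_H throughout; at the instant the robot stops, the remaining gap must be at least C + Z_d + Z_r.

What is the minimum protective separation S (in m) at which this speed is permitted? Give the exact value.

T_s = v_R/a_R = (9/4)/4 = 0.5625 s
robot covers v_R·T_r = 2.2500·0.1000 = 0.2250 m before braking
robot under decel: 2.2500²/(2·4.0000) = 0.6328 m
person approaches 0.8000·(0.1000+0.5625) = 0.5300 m
residual clearance needed = 0.1200+0.0400+0.0800 = 0.2400 m
S_min ≈ 0.2250+0.6328+0.5300+0.2400  ⇒  S_min = 5209/3200 m

S_min = 5209/3200 m = 1.6278 m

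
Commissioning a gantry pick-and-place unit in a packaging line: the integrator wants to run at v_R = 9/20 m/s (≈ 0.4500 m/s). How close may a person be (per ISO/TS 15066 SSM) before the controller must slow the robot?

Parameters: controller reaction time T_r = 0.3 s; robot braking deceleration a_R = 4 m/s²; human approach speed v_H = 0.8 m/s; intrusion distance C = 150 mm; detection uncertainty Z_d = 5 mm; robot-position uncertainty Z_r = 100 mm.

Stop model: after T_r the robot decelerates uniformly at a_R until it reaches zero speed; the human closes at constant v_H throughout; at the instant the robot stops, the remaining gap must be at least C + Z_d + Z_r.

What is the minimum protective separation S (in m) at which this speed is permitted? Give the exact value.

stop time T_s = (9/20)/4 = 0.1125 s
robot in T_r: 0.4500·0.3000 = 0.1350 m
robot covers 0.4500·0.1125 − ½·4.0000·0.1125² = 0.0253 m while stopping
human closes 0.8000·0.4125 = 0.3300 m
margins: 0.1500+0.0050+0.1000 = 0.2550 m
S_min ≈ 0.1350+0.0253+0.3300+0.2550  ⇒  S_min = 477/640 m

S_min = 477/640 m = 0.7453 m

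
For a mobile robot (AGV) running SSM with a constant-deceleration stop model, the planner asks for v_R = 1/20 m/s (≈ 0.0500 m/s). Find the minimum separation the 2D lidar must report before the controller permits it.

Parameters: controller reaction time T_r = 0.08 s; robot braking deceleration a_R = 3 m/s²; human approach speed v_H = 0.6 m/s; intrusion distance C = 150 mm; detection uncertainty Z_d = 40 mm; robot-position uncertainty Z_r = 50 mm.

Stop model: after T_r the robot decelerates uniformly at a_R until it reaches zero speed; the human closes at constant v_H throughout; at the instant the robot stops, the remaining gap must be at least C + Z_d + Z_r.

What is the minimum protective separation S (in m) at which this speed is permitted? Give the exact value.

stop time T_s = (1/20)/3 = 0.0167 s
robot in T_r: 0.0500·0.0800 = 0.0040 m
braking distance = 0.0500²/(2·3.0000) = 0.0004 m
person approaches 0.6000·(0.0800+0.0167) = 0.0580 m
C+Z_d+Z_r = 0.1500+0.0400+0.0500 = 0.2400 m
S_min ≈ 0.0040+0.0004+0.0580+0.2400  ⇒  S_min = 3629/12000 m

S_min = 3629/12000 m = 0.3024 m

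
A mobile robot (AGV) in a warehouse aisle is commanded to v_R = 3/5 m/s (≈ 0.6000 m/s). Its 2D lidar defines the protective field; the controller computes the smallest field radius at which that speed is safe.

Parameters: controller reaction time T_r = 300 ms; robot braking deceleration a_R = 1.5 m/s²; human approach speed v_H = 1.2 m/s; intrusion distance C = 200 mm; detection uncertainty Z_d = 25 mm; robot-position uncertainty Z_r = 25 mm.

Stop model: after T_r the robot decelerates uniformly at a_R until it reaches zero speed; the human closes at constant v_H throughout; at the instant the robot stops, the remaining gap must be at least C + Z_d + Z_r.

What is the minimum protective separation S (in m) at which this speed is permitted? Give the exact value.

S_min = 139/100 m = 1.3900 m

stop time T_s = (3/5)/(3/2) = 0.4000 s
reaction-phase robot travel = 0.6000·0.3000 = 0.1800 m
braking distance = 0.6000²/(2·1.5000) = 0.1200 m
human closes 1.2000·0.7000 = 0.8400 m
residual clearance needed = 0.2000+0.0250+0.0250 = 0.2500 m
S_min ≈ 0.1800+0.1200+0.8400+0.2500  ⇒  S_min = 139/100 m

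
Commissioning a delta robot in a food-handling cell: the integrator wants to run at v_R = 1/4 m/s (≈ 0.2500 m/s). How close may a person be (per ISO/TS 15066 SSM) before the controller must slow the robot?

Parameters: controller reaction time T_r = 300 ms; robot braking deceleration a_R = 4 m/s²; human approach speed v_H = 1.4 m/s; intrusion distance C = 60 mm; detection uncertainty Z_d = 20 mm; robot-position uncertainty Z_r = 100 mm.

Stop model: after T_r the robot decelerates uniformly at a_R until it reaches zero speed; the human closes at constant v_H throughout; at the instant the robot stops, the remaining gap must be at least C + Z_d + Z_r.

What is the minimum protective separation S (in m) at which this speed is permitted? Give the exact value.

T_s = v_R/a_R = (1/4)/4 = 0.0625 s
robot in T_r: 0.2500·0.3000 = 0.0750 m
robot covers 0.2500·0.0625 − ½·4.0000·0.0625² = 0.0078 m while stopping
human over T_r+T_s: 1.4000·(0.3000+0.0625) = 0.5075 m
margins: 0.0600+0.0200+0.1000 = 0.1800 m
S_min ≈ 0.0750+0.0078+0.5075+0.1800  ⇒  S_min = 493/640 m

S_min = 493/640 m = 0.7703 m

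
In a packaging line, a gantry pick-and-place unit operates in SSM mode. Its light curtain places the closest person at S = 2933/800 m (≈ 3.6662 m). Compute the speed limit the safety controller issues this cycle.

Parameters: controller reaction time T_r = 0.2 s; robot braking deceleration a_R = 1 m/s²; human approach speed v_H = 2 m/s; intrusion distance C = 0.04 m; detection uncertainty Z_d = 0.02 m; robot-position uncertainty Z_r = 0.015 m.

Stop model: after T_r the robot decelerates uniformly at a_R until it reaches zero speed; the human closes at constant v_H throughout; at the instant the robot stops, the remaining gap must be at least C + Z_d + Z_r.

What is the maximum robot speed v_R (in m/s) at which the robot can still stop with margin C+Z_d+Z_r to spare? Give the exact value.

v_R_max = 23/20 m/s = 1.1500 m/s

collect terms ⇒ (1/2)·v_R² + (11/5)·v_R + (-2553/800) = 0
  disc = (11/5)² − 4·(1/2)·(-2553/800) = 4489/400 ; √disc = 67/20
  v_R = (−(11/5) + 67/20) / (2·(1/2)) = 23/20 m/s
check:
T_s = v_R/a_R = (23/20)/1 = 1.1500 s
robot in T_r: 1.1500·0.2000 = 0.2300 m
braking distance = 1.1500²/(2·1.0000) = 0.6613 m
human over T_r+T_s: 2.0000·(0.2000+1.1500) = 2.7000 m
residual clearance needed = 0.0400+0.0200+0.0150 = 0.0750 m
sum ≈ 0.2300+0.6613+2.7000+0.0750 ≈ 3.6662 m = S ✓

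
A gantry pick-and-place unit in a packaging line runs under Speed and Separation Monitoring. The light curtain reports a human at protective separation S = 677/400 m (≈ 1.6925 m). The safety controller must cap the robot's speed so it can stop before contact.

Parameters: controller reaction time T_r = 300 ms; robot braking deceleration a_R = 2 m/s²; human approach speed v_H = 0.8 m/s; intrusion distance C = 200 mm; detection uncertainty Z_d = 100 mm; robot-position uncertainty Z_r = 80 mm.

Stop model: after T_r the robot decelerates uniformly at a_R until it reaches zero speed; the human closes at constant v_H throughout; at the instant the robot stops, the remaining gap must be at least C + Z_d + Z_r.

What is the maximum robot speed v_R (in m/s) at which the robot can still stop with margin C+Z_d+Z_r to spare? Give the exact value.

v_R_max = 11/10 m/s = 1.1000 m/s

quadratic (1/4)·v² + (7/10)·v + (-429/400) = 0
  disc = (7/10)² − 4·(1/4)·(-429/400) = 25/16 ; √disc = 5/4
  v_R = (−(7/10) + 5/4) / (2·(1/4)) = 11/10 m/s
check:
stop time T_s = (11/10)/2 = 0.5500 s
robot in T_r: 1.1000·0.3000 = 0.3300 m
braking distance = 1.1000²/(2·2.0000) = 0.3025 m
human over T_r+T_s: 0.8000·(0.3000+0.5500) = 0.6800 m
C+Z_d+Z_r = 0.2000+0.1000+0.0800 = 0.3800 m
sum ≈ 0.3300+0.3025+0.6800+0.3800 ≈ 1.6925 m = S ✓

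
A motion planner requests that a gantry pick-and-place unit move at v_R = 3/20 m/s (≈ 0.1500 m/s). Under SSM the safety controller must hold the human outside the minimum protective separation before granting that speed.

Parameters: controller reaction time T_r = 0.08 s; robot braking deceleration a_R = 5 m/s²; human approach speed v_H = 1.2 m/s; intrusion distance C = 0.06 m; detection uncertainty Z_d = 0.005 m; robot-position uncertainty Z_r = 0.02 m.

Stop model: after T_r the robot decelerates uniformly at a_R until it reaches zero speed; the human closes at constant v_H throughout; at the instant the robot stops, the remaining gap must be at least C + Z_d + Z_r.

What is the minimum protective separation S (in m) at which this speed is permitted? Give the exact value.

S_min = 37/160 m = 0.2313 m

braking lasts T_s = (3/20)/5 = 0.0300 s
robot covers v_R·T_r = 0.1500·0.0800 = 0.0120 m before braking
braking distance = 0.1500²/(2·5.0000) = 0.0022 m
person approaches 1.2000·(0.0800+0.0300) = 0.1320 m
C+Z_d+Z_r = 0.0600+0.0050+0.0200 = 0.0850 m
S_min ≈ 0.0120+0.0022+0.1320+0.0850  ⇒  S_min = 37/160 m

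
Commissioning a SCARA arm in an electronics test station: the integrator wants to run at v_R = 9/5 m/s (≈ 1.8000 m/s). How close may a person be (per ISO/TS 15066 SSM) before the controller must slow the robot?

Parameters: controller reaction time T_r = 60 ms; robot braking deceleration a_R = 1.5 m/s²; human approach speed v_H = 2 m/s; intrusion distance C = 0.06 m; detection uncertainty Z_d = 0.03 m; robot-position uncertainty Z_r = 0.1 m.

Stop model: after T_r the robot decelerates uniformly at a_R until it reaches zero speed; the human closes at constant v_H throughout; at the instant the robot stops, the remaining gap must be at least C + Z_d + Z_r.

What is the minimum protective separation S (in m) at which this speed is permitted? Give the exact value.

braking lasts T_s = (9/5)/(3/2) = 1.2000 s
robot in T_r: 1.8000·0.0600 = 0.1080 m
braking distance = 1.8000²/(2·1.5000) = 1.0800 m
person approaches 2.0000·(0.0600+1.2000) = 2.5200 m
residual clearance needed = 0.0600+0.0300+0.1000 = 0.1900 m
S_min ≈ 0.1080+1.0800+2.5200+0.1900  ⇒  S_min = 1949/500 m

S_min = 1949/500 m = 3.8980 m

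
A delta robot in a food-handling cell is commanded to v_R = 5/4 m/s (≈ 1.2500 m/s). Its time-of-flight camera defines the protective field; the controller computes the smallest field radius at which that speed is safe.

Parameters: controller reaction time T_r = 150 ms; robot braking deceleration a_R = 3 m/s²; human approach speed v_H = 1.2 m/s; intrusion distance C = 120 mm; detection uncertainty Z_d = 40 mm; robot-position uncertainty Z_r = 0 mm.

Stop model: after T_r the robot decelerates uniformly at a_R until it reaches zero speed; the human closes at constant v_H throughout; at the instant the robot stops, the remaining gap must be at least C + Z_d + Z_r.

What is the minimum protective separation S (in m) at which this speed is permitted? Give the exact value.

S_min = 3091/2400 m = 1.2879 m

T_s = v_R/a_R = (5/4)/3 = 0.4167 s
robot in T_r: 1.2500·0.1500 = 0.1875 m
braking distance = 1.2500²/(2·3.0000) = 0.2604 m
person approaches 1.2000·(0.1500+0.4167) = 0.6800 m
residual clearance needed = 0.1200+0.0400+0.0000 = 0.1600 m
S_min ≈ 0.1875+0.2604+0.6800+0.1600  ⇒  S_min = 3091/2400 m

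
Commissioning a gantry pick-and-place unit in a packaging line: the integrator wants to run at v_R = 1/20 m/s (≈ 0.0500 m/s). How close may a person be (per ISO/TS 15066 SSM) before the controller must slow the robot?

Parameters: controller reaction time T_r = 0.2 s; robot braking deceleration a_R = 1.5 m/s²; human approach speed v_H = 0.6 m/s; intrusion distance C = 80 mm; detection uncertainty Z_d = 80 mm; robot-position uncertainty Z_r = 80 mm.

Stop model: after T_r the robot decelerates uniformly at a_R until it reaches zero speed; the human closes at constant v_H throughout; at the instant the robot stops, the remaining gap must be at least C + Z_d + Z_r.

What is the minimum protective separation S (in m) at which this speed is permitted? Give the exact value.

stop time T_s = (1/20)/(3/2) = 0.0333 s
robot in T_r: 0.0500·0.2000 = 0.0100 m
robot under decel: 0.0500²/(2·1.5000) = 0.0008 m
human closes 0.6000·0.2333 = 0.1400 m
margins: 0.0800+0.0800+0.0800 = 0.2400 m
S_min ≈ 0.0100+0.0008+0.1400+0.2400  ⇒  S_min = 469/1200 m

S_min = 469/1200 m = 0.3908 m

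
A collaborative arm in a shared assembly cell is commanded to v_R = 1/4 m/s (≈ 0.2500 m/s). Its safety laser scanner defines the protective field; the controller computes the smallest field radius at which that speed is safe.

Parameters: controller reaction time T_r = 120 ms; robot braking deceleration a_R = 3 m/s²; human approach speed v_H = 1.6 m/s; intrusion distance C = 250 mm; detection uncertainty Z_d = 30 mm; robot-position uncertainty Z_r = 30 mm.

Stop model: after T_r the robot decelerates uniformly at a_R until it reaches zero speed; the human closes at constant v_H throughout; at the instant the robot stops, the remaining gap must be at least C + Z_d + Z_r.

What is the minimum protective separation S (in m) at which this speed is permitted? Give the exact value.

T_s = v_R/a_R = (1/4)/3 = 0.0833 s
reaction-phase robot travel = 0.2500·0.1200 = 0.0300 m
braking distance = 0.2500²/(2·3.0000) = 0.0104 m
person approaches 1.6000·(0.1200+0.0833) = 0.3253 m
residual clearance needed = 0.2500+0.0300+0.0300 = 0.3100 m
S_min ≈ 0.0300+0.0104+0.3253+0.3100  ⇒  S_min = 2703/4000 m

S_min = 2703/4000 m = 0.6757 m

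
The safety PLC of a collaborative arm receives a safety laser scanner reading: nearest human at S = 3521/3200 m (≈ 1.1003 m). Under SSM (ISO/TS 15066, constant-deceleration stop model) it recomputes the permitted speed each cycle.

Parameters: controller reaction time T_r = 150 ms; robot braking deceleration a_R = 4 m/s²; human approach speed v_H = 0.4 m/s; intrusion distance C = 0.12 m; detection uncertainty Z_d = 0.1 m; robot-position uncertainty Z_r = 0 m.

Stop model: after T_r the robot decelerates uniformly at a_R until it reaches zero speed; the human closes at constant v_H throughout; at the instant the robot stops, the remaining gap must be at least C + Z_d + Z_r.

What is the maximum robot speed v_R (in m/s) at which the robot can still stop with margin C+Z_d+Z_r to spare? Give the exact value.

v_R_max = 7/4 m/s = 1.7500 m/s

at the boundary: (1/8)·v² + (1/4)·v + (-105/128) = 0
  disc = (1/4)² − 4·(1/8)·(-105/128) = 121/256 ; √disc = 11/16
  v_R = (−(1/4) + 11/16) / (2·(1/8)) = 7/4 m/s
check:
braking lasts T_s = (7/4)/4 = 0.4375 s
robot in T_r: 1.7500·0.1500 = 0.2625 m
robot under decel: 1.7500²/(2·4.0000) = 0.3828 m
person approaches 0.4000·(0.1500+0.4375) = 0.2350 m
margins: 0.1200+0.1000+0.0000 = 0.2200 m
sum ≈ 0.2625+0.3828+0.2350+0.2200 ≈ 1.1003 m = S ✓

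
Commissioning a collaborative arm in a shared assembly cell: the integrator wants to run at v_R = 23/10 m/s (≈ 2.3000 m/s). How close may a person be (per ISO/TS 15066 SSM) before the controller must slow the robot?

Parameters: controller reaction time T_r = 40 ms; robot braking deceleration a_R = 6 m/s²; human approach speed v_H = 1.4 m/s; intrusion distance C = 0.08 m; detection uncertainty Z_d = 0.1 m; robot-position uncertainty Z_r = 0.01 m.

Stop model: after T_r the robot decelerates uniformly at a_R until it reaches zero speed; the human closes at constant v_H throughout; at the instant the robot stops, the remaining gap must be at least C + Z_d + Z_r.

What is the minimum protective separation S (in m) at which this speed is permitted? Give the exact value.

S_min = 2631/2000 m = 1.3155 m

braking lasts T_s = (23/10)/6 = 0.3833 s
reaction-phase robot travel = 2.3000·0.0400 = 0.0920 m
braking distance = 2.3000²/(2·6.0000) = 0.4408 m
human over T_r+T_s: 1.4000·(0.0400+0.3833) = 0.5927 m
margins: 0.0800+0.1000+0.0100 = 0.1900 m
S_min ≈ 0.0920+0.4408+0.5927+0.1900  ⇒  S_min = 2631/2000 m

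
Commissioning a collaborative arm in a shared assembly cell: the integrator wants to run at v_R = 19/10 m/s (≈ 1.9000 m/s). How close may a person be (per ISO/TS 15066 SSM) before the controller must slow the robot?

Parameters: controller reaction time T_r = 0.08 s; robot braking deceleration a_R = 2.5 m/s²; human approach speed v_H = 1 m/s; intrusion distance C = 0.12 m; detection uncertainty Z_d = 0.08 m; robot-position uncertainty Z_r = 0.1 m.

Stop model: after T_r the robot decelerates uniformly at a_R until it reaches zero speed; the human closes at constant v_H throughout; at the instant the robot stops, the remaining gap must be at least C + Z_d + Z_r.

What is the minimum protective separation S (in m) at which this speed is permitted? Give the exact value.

stop time T_s = (19/10)/(5/2) = 0.7600 s
robot in T_r: 1.9000·0.0800 = 0.1520 m
robot under decel: 1.9000²/(2·2.5000) = 0.7220 m
person approaches 1.0000·(0.0800+0.7600) = 0.8400 m
margins: 0.1200+0.0800+0.1000 = 0.3000 m
S_min ≈ 0.1520+0.7220+0.8400+0.3000  ⇒  S_min = 1007/500 m

S_min = 1007/500 m = 2.0140 m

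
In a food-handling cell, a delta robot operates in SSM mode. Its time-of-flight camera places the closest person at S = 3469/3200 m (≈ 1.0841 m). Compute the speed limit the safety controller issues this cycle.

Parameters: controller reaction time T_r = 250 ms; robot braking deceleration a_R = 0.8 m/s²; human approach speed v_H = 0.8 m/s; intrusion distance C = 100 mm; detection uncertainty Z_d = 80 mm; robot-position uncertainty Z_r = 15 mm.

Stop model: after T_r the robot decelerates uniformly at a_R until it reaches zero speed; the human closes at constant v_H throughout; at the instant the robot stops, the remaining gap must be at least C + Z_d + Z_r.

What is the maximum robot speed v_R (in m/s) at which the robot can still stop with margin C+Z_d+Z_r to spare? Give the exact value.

collect terms ⇒ (5/8)·v_R² + (5/4)·v_R + (-441/640) = 0
  disc = (5/4)² − 4·(5/8)·(-441/640) = 841/256 ; √disc = 29/16
  v_R = (−(5/4) + 29/16) / (2·(5/8)) = 9/20 m/s
check:
stop time T_s = (9/20)/(4/5) = 0.5625 s
reaction-phase robot travel = 0.4500·0.2500 = 0.1125 m
robot under decel: 0.4500²/(2·0.8000) = 0.1266 m
human closes 0.8000·0.8125 = 0.6500 m
C+Z_d+Z_r = 0.1000+0.0800+0.0150 = 0.1950 m
sum ≈ 0.1125+0.1266+0.6500+0.1950 ≈ 1.0841 m = S ✓

v_R_max = 9/20 m/s = 0.4500 m/s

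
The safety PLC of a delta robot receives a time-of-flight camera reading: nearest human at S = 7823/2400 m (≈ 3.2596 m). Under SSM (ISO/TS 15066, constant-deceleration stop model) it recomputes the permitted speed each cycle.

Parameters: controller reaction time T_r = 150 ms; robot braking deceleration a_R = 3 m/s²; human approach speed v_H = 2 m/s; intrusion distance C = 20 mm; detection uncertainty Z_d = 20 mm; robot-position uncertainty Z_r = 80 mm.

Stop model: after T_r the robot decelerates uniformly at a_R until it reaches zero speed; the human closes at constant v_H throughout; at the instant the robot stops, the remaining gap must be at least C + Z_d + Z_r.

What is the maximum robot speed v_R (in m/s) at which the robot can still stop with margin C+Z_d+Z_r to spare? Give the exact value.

v_R_max = 47/20 m/s = 2.3500 m/s

at the boundary: (1/6)·v² + (49/60)·v + (-1363/480) = 0
  disc = (49/60)² − 4·(1/6)·(-1363/480) = 64/25 ; √disc = 8/5
  v_R = (−(49/60) + 8/5) / (2·(1/6)) = 47/20 m/s
check:
T_s = v_R/a_R = (47/20)/3 = 0.7833 s
reaction-phase robot travel = 2.3500·0.1500 = 0.3525 m
robot covers 2.3500·0.7833 − ½·3.0000·0.7833² = 0.9204 m while stopping
human closes 2.0000·0.9333 = 1.8667 m
residual clearance needed = 0.0200+0.0200+0.0800 = 0.1200 m
sum ≈ 0.3525+0.9204+1.8667+0.1200 ≈ 3.2596 m = S ✓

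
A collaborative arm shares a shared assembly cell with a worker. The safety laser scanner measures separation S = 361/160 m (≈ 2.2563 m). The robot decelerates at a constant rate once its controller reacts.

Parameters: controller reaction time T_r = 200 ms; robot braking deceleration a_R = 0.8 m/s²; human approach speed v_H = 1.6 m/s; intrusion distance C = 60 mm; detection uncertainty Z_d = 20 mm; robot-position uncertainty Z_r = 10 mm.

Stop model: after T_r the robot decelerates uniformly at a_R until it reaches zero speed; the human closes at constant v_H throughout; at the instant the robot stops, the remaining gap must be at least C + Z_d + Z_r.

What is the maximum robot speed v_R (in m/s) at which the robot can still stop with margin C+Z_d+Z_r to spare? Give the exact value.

quadratic (5/8)·v² + (11/5)·v + (-1477/800) = 0
  disc = (11/5)² − 4·(5/8)·(-1477/800) = 15129/1600 ; √disc = 123/40
  v_R = (−(11/5) + 123/40) / (2·(5/8)) = 7/10 m/s
check:
stop time T_s = (7/10)/(4/5) = 0.8750 s
reaction-phase robot travel = 0.7000·0.2000 = 0.1400 m
braking distance = 0.7000²/(2·0.8000) = 0.3063 m
human over T_r+T_s: 1.6000·(0.2000+0.8750) = 1.7200 m
residual clearance needed = 0.0600+0.0200+0.0100 = 0.0900 m
sum ≈ 0.1400+0.3063+1.7200+0.0900 ≈ 2.2563 m = S ✓

v_R_max = 7/10 m/s = 0.7000 m/s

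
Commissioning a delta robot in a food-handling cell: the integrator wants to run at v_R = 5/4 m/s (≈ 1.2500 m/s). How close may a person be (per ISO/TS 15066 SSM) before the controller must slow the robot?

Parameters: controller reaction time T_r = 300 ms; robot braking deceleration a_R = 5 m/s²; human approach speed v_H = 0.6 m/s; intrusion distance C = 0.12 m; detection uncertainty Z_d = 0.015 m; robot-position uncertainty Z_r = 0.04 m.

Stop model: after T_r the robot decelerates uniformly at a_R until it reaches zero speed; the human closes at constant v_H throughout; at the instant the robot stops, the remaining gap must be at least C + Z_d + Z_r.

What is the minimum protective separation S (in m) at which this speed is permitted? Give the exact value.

stop time T_s = (5/4)/5 = 0.2500 s
robot covers v_R·T_r = 1.2500·0.3000 = 0.3750 m before braking
robot covers 1.2500·0.2500 − ½·5.0000·0.2500² = 0.1562 m while stopping
person approaches 0.6000·(0.3000+0.2500) = 0.3300 m
margins: 0.1200+0.0150+0.0400 = 0.1750 m
S_min ≈ 0.3750+0.1562+0.3300+0.1750  ⇒  S_min = 829/800 m

S_min = 829/800 m = 1.0362 m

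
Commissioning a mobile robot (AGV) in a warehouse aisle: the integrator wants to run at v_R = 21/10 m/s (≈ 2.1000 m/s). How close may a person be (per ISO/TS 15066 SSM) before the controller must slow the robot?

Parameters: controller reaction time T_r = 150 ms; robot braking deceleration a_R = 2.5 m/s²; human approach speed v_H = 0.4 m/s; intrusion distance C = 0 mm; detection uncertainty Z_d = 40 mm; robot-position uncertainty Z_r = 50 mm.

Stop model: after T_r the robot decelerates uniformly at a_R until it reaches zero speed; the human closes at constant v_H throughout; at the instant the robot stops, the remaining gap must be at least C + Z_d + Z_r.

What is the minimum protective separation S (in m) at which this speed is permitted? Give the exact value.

S_min = 1683/1000 m = 1.6830 m

stop time T_s = (21/10)/(5/2) = 0.8400 s
reaction-phase robot travel = 2.1000·0.1500 = 0.3150 m
robot covers 2.1000·0.8400 − ½·2.5000·0.8400² = 0.8820 m while stopping
human closes 0.4000·0.9900 = 0.3960 m
margins: 0.0000+0.0400+0.0500 = 0.0900 m
S_min ≈ 0.3150+0.8820+0.3960+0.0900  ⇒  S_min = 1683/1000 m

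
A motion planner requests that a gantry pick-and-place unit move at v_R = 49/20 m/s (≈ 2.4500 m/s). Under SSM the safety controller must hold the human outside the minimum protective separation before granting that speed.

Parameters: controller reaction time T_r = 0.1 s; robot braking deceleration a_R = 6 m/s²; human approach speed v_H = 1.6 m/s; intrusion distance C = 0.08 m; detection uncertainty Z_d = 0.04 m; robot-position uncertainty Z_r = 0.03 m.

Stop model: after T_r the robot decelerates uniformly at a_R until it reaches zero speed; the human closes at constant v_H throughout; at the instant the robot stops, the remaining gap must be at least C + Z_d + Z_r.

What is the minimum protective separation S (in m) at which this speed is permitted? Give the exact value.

braking lasts T_s = (49/20)/6 = 0.4083 s
reaction-phase robot travel = 2.4500·0.1000 = 0.2450 m
robot under decel: 2.4500²/(2·6.0000) = 0.5002 m
person approaches 1.6000·(0.1000+0.4083) = 0.8133 m
C+Z_d+Z_r = 0.0800+0.0400+0.0300 = 0.1500 m
S_min ≈ 0.2450+0.5002+0.8133+0.1500  ⇒  S_min = 8201/4800 m

S_min = 8201/4800 m = 1.7085 m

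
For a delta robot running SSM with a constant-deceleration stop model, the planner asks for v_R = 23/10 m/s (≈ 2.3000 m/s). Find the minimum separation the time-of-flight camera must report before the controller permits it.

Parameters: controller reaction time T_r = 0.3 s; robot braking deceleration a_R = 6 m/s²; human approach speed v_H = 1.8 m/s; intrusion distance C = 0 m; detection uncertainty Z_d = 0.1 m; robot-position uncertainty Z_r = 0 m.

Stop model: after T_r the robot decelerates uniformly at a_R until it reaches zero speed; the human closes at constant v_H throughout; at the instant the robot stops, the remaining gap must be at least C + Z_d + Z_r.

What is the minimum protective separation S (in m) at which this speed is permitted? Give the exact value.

stop time T_s = (23/10)/6 = 0.3833 s
robot covers v_R·T_r = 2.3000·0.3000 = 0.6900 m before braking
braking distance = 2.3000²/(2·6.0000) = 0.4408 m
person approaches 1.8000·(0.3000+0.3833) = 1.2300 m
margins: 0.0000+0.1000+0.0000 = 0.1000 m
S_min ≈ 0.6900+0.4408+1.2300+0.1000  ⇒  S_min = 2953/1200 m

S_min = 2953/1200 m = 2.4608 m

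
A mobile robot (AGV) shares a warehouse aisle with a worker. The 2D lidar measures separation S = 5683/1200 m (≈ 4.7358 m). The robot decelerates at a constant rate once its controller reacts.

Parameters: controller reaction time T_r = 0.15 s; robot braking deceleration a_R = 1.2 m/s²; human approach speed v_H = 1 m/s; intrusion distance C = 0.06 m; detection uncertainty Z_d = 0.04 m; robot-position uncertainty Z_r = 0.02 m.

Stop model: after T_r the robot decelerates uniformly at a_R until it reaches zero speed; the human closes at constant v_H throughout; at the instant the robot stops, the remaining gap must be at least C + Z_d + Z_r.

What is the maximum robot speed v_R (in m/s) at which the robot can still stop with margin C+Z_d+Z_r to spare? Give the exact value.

v_R_max = 23/10 m/s = 2.3000 m/s

at the boundary: (5/12)·v² + (59/60)·v + (-5359/1200) = 0
  disc = (59/60)² − 4·(5/12)·(-5359/1200) = 841/100 ; √disc = 29/10
  v_R = (−(59/60) + 29/10) / (2·(5/12)) = 23/10 m/s
check:
braking lasts T_s = (23/10)/(6/5) = 1.9167 s
robot in T_r: 2.3000·0.1500 = 0.3450 m
robot under decel: 2.3000²/(2·1.2000) = 2.2042 m
human over T_r+T_s: 1.0000·(0.1500+1.9167) = 2.0667 m
residual clearance needed = 0.0600+0.0400+0.0200 = 0.1200 m
sum ≈ 0.3450+2.2042+2.0667+0.1200 ≈ 4.7358 m = S ✓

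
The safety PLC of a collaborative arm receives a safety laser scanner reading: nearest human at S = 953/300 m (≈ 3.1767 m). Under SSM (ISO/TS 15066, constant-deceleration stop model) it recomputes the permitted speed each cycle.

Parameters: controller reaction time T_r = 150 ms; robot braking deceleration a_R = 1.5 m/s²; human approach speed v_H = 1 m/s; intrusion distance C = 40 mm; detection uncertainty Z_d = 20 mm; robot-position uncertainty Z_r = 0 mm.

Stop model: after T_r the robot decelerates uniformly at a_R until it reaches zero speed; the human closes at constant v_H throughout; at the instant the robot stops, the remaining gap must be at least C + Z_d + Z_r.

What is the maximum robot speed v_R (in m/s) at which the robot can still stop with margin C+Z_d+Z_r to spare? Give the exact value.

quadratic (1/3)·v² + (49/60)·v + (-89/30) = 0
  disc = (49/60)² − 4·(1/3)·(-89/30) = 1849/400 ; √disc = 43/20
  v_R = (−(49/60) + 43/20) / (2·(1/3)) = 2 m/s
check:
T_s = v_R/a_R = 2/(3/2) = 1.3333 s
robot in T_r: 2.0000·0.1500 = 0.3000 m
robot under decel: 2.0000²/(2·1.5000) = 1.3333 m
human over T_r+T_s: 1.0000·(0.1500+1.3333) = 1.4833 m
residual clearance needed = 0.0400+0.0200+0.0000 = 0.0600 m
sum ≈ 0.3000+1.3333+1.4833+0.0600 ≈ 3.1767 m = S ✓

v_R_max = 2 m/s = 2.0000 m/s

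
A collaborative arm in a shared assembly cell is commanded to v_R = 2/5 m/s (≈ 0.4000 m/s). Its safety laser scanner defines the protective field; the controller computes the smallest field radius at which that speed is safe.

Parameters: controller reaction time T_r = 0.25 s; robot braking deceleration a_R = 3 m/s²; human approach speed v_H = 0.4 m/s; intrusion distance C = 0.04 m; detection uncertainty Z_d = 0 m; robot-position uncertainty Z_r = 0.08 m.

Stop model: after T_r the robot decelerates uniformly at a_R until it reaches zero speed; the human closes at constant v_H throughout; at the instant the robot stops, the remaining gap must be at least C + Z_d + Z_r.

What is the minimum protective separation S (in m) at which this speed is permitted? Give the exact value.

S_min = 2/5 m = 0.4000 m

T_s = v_R/a_R = (2/5)/3 = 0.1333 s
robot covers v_R·T_r = 0.4000·0.2500 = 0.1000 m before braking
robot under decel: 0.4000²/(2·3.0000) = 0.0267 m
human over T_r+T_s: 0.4000·(0.2500+0.1333) = 0.1533 m
margins: 0.0400+0.0000+0.0800 = 0.1200 m
S_min ≈ 0.1000+0.0267+0.1533+0.1200  ⇒  S_min = 2/5 m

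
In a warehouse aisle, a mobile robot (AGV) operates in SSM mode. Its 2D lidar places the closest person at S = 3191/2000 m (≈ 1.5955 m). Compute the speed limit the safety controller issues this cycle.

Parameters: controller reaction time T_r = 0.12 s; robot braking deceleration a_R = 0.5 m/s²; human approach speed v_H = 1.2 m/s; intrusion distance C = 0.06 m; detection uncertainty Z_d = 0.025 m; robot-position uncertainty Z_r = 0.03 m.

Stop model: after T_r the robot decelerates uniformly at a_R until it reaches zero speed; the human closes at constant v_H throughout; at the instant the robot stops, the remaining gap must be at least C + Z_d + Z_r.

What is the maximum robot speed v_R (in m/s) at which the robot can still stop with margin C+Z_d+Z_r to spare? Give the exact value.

collect terms ⇒ (1)·v_R² + (63/25)·v_R + (-2673/2000) = 0
  disc = (63/25)² − 4·(1)·(-2673/2000) = 29241/2500 ; √disc = 171/50
  v_R = (−(63/25) + 171/50) / (2·(1)) = 9/20 m/s
check:
T_s = v_R/a_R = (9/20)/(1/2) = 0.9000 s
robot in T_r: 0.4500·0.1200 = 0.0540 m
braking distance = 0.4500²/(2·0.5000) = 0.2025 m
person approaches 1.2000·(0.1200+0.9000) = 1.2240 m
margins: 0.0600+0.0250+0.0300 = 0.1150 m
sum ≈ 0.0540+0.2025+1.2240+0.1150 ≈ 1.5955 m = S ✓

v_R_max = 9/20 m/s = 0.4500 m/s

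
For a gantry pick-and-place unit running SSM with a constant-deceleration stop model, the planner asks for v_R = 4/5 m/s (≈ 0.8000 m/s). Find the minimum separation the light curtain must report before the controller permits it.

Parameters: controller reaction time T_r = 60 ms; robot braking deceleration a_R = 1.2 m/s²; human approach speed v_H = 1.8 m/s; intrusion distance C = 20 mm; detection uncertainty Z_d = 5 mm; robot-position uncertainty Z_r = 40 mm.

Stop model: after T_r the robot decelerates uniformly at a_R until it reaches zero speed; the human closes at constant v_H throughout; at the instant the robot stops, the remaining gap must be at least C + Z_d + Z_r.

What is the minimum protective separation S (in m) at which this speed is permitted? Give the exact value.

S_min = 5063/3000 m = 1.6877 m

T_s = v_R/a_R = (4/5)/(6/5) = 0.6667 s
robot in T_r: 0.8000·0.0600 = 0.0480 m
robot covers 0.8000·0.6667 − ½·1.2000·0.6667² = 0.2667 m while stopping
human over T_r+T_s: 1.8000·(0.0600+0.6667) = 1.3080 m
margins: 0.0200+0.0050+0.0400 = 0.0650 m
S_min ≈ 0.0480+0.2667+1.3080+0.0650  ⇒  S_min = 5063/3000 m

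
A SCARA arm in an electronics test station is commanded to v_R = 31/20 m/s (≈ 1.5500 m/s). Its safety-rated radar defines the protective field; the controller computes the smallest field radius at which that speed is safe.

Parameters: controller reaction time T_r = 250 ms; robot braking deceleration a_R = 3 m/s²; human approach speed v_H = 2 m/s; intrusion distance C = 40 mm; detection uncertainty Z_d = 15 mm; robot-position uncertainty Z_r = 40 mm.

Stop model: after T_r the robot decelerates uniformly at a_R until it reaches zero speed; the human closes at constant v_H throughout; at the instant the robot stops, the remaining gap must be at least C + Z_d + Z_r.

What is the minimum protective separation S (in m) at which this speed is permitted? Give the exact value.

braking lasts T_s = (31/20)/3 = 0.5167 s
reaction-phase robot travel = 1.5500·0.2500 = 0.3875 m
robot under decel: 1.5500²/(2·3.0000) = 0.4004 m
person approaches 2.0000·(0.2500+0.5167) = 1.5333 m
margins: 0.0400+0.0150+0.0400 = 0.0950 m
S_min ≈ 0.3875+0.4004+1.5333+0.0950  ⇒  S_min = 1933/800 m

S_min = 1933/800 m = 2.4162 m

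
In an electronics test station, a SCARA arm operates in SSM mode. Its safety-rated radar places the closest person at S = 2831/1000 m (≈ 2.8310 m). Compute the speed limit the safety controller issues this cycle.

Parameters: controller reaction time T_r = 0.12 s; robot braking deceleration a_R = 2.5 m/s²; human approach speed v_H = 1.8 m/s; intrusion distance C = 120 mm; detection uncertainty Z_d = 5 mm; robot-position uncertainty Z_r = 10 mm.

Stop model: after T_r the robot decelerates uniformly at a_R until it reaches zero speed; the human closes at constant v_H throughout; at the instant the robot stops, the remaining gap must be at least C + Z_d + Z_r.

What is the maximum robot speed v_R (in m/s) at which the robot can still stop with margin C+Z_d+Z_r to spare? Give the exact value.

collect terms ⇒ (1/5)·v_R² + (21/25)·v_R + (-62/25) = 0
  disc = (21/25)² − 4·(1/5)·(-62/25) = 1681/625 ; √disc = 41/25
  v_R = (−(21/25) + 41/25) / (2·(1/5)) = 2 m/s
check:
braking lasts T_s = 2/(5/2) = 0.8000 s
reaction-phase robot travel = 2.0000·0.1200 = 0.2400 m
robot under decel: 2.0000²/(2·2.5000) = 0.8000 m
human over T_r+T_s: 1.8000·(0.1200+0.8000) = 1.6560 m
margins: 0.1200+0.0050+0.0100 = 0.1350 m
sum ≈ 0.2400+0.8000+1.6560+0.1350 ≈ 2.8310 m = S ✓

v_R_max = 2 m/s = 2.0000 m/s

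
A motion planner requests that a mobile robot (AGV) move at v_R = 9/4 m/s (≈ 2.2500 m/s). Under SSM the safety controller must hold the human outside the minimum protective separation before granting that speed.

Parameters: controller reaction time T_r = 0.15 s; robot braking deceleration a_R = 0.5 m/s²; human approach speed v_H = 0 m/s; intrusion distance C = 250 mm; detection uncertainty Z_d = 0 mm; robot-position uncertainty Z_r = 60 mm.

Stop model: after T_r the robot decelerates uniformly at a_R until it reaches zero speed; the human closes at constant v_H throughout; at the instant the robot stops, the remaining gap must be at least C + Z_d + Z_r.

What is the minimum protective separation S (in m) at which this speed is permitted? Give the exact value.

S_min = 571/100 m = 5.7100 m

T_s = v_R/a_R = (9/4)/(1/2) = 4.5000 s
robot covers v_R·T_r = 2.2500·0.1500 = 0.3375 m before braking
robot under decel: 2.2500²/(2·0.5000) = 5.0625 m
human closes 0.0000·4.6500 = 0.0000 m
C+Z_d+Z_r = 0.2500+0.0000+0.0600 = 0.3100 m
S_min ≈ 0.3375+5.0625+0.0000+0.3100  ⇒  S_min = 571/100 m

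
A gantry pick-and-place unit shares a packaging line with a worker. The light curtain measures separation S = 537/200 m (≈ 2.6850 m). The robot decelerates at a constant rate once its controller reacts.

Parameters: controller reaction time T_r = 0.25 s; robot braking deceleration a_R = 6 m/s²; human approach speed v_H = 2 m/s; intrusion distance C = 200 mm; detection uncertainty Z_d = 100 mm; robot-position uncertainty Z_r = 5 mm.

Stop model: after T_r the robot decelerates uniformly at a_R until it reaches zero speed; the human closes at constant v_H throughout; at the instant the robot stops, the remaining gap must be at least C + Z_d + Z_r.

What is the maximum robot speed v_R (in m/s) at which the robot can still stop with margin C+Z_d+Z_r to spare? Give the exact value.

quadratic (1/12)·v² + (7/12)·v + (-47/25) = 0
  disc = (7/12)² − 4·(1/12)·(-47/25) = 3481/3600 ; √disc = 59/60
  v_R = (−(7/12) + 59/60) / (2·(1/12)) = 12/5 m/s
check:
braking lasts T_s = (12/5)/6 = 0.4000 s
reaction-phase robot travel = 2.4000·0.2500 = 0.6000 m
braking distance = 2.4000²/(2·6.0000) = 0.4800 m
person approaches 2.0000·(0.2500+0.4000) = 1.3000 m
margins: 0.2000+0.1000+0.0050 = 0.3050 m
sum ≈ 0.6000+0.4800+1.3000+0.3050 ≈ 2.6850 m = S ✓

v_R_max = 12/5 m/s = 2.4000 m/s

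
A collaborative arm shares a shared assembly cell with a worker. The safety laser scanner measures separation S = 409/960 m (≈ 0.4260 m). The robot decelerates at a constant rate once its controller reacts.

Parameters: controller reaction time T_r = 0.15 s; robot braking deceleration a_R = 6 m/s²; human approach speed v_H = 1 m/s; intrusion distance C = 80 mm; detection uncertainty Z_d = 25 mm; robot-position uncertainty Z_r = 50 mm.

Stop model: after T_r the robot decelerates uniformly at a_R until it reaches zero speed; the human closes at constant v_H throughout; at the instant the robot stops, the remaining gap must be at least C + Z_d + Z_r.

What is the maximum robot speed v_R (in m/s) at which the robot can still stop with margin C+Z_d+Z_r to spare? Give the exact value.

collect terms ⇒ (1/12)·v_R² + (19/60)·v_R + (-581/4800) = 0
  disc = (19/60)² − 4·(1/12)·(-581/4800) = 9/64 ; √disc = 3/8
  v_R = (−(19/60) + 3/8) / (2·(1/12)) = 7/20 m/s
check:
braking lasts T_s = (7/20)/6 = 0.0583 s
robot in T_r: 0.3500·0.1500 = 0.0525 m
braking distance = 0.3500²/(2·6.0000) = 0.0102 m
person approaches 1.0000·(0.1500+0.0583) = 0.2083 m
C+Z_d+Z_r = 0.0800+0.0250+0.0500 = 0.1550 m
sum ≈ 0.0525+0.0102+0.2083+0.1550 ≈ 0.4260 m = S ✓

v_R_max = 7/20 m/s = 0.3500 m/s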